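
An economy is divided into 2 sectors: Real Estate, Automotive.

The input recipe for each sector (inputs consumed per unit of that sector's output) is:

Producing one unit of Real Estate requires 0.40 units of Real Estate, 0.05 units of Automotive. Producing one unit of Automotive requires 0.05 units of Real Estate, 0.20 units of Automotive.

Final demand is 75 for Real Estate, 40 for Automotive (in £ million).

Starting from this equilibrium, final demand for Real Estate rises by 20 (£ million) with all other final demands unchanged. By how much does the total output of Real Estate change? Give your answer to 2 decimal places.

I − A =
  [   0.60    -0.05]
  [  -0.05     0.80]
det(I−A) = (0.60)(0.80) − (-0.05)(-0.05) = 0.4775
adj(I−A) = [[0.80, 0.05], [0.05, 0.60]]
(I − A)⁻¹ = adj(I−A) / det(I−A) ≈
  [   1.6754     0.1047]
  [   0.1047     1.2565]
Δx = (I − A)⁻¹ Δd with Δd having +20 in the Real Estate component and 0 elsewhere.
So Δx_1 = L_11 · (+20), where L_11 = adj(I−A)_11 / det(I−A) = 0.80 / 0.4775.
Δx_1 = 0.80 × (+20) / 0.4775 = 16.00 / 0.4775 ≈ 33.51.

Δx_1 = 33.51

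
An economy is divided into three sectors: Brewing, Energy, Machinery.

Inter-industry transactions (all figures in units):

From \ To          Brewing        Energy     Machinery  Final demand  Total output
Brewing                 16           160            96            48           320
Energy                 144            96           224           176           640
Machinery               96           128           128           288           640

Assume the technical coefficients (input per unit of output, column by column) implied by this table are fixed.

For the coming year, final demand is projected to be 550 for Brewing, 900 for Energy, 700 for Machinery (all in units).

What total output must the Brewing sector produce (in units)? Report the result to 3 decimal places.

Technical coefficients a_ij = z_ij / X_j:
  a_BB = 16/320 = 0.05, a_EB = 144/320 = 0.45, a_MB = 96/320 = 0.30
  a_BE = 160/640 = 0.25, a_EE = 96/640 = 0.15, a_ME = 128/640 = 0.20
  a_BM = 96/640 = 0.15, a_EM = 224/640 = 0.35, a_MM = 128/640 = 0.20
I − A =
  [   0.95    -0.25    -0.15]
  [  -0.45     0.85    -0.35]
  [  -0.30    -0.20     0.80]
Cofactors of I−A, C_ij = (−1)^(i+j)·(minor ij) (rows/columns in the sector order above):
  C_11 = (0.85)(0.80) − (-0.35)(-0.20) = 0.6100
  C_12 = −[(-0.45)(0.80) − (-0.35)(-0.30)] = 0.4650
  C_13 = (-0.45)(-0.20) − (0.85)(-0.30) = 0.3450
  C_21 = −[(-0.25)(0.80) − (-0.15)(-0.20)] = 0.2300
  C_22 = (0.95)(0.80) − (-0.15)(-0.30) = 0.7150
  C_23 = −[(0.95)(-0.20) − (-0.25)(-0.30)] = 0.2650
  C_31 = (-0.25)(-0.35) − (-0.15)(0.85) = 0.2150
  C_32 = −[(0.95)(-0.35) − (-0.15)(-0.45)] = 0.4000
  C_33 = (0.95)(0.85) − (-0.25)(-0.45) = 0.6950
det(I−A) = Σ_j (I−A)_1j·C_1j = (0.95)(0.6100) + (-0.25)(0.4650) + (-0.15)(0.3450) = 0.4115
adj(I−A) = Cᵀ =
  [ 0.6100   0.2300   0.2150]
  [ 0.4650   0.7150   0.4000]
  [ 0.3450   0.2650   0.6950]
(I − A)⁻¹ = adj(I−A) / det(I−A) ≈
  [   1.4824     0.5589     0.5225]
  [   1.1300     1.7375     0.9721]
  [   0.8384     0.6440     1.6889]
x = (I − A)⁻¹ d = adj(I−A)·d / det(I−A), with det(I−A) = 0.4115:
  x_B = (0.6100·550 + 0.2300·900 + 0.2150·700) / 0.4115 = 693.00 / 0.4115 ≈ 1684.083
  x_E = (0.4650·550 + 0.7150·900 + 0.4000·700) / 0.4115 = 1179.25 / 0.4115 ≈ 2865.735
  x_M = (0.3450·550 + 0.2650·900 + 0.6950·700) / 0.4115 = 914.75 / 0.4115 ≈ 2222.965

x_B = 1684.083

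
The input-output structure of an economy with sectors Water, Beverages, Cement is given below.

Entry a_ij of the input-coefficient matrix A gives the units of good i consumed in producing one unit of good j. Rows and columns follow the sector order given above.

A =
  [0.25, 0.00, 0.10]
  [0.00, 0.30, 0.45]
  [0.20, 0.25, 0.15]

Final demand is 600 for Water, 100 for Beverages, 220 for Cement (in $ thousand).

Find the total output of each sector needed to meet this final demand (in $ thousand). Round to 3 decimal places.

x_1 = 883.651, x_2 = 546.173, x_3 = 627.381

I − A =
  [   0.75     0.00    -0.10]
  [   0.00     0.70    -0.45]
  [  -0.20    -0.25     0.85]
Cofactors of I−A, C_ij = (−1)^(i+j)·(minor ij) (rows/columns in the sector order above):
  C_11 = (0.70)(0.85) − (-0.45)(-0.25) = 0.4825
  C_12 = −[(0.00)(0.85) − (-0.45)(-0.20)] = 0.0900
  C_13 = (0.00)(-0.25) − (0.70)(-0.20) = 0.1400
  C_21 = −[(0.00)(0.85) − (-0.10)(-0.25)] = 0.0250
  C_22 = (0.75)(0.85) − (-0.10)(-0.20) = 0.6175
  C_23 = −[(0.75)(-0.25) − (0.00)(-0.20)] = 0.1875
  C_31 = (0.00)(-0.45) − (-0.10)(0.70) = 0.0700
  C_32 = −[(0.75)(-0.45) − (-0.10)(0.00)] = 0.3375
  C_33 = (0.75)(0.70) − (0.00)(0.00) = 0.5250
det(I−A) = Σ_j (I−A)_1j·C_1j = (0.75)(0.4825) + (0.00)(0.0900) + (-0.10)(0.1400) = 0.347875
adj(I−A) = Cᵀ =
  [ 0.4825   0.0250   0.0700]
  [ 0.0900   0.6175   0.3375]
  [ 0.1400   0.1875   0.5250]
(I − A)⁻¹ = adj(I−A) / det(I−A) ≈
  [   1.3870     0.0719     0.2012]
  [   0.2587     1.7751     0.9702]
  [   0.4024     0.5390     1.5092]
x = (I − A)⁻¹ d = adj(I−A)·d / det(I−A), with det(I−A) = 0.347875:
  x_1 = (0.4825·600 + 0.0250·100 + 0.0700·220) / 0.347875 = 307.40 / 0.347875 ≈ 883.651
  x_2 = (0.0900·600 + 0.6175·100 + 0.3375·220) / 0.347875 = 190.00 / 0.347875 ≈ 546.173
  x_3 = (0.1400·600 + 0.1875·100 + 0.5250·220) / 0.347875 = 218.25 / 0.347875 ≈ 627.381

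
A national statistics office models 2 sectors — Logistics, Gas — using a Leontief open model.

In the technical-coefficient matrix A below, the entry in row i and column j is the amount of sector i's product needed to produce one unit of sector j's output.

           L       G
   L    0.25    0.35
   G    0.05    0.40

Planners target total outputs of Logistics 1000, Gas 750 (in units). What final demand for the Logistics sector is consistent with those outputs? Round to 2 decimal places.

d_L = 487.50

I − A =
  [   0.75    -0.35]
  [  -0.05     0.60]
d = (I − A) x:
  d_L = (+0.75)·1000 + (-0.35)·750 = 487.50
  d_G = (-0.05)·1000 + (+0.60)·750 = 400.00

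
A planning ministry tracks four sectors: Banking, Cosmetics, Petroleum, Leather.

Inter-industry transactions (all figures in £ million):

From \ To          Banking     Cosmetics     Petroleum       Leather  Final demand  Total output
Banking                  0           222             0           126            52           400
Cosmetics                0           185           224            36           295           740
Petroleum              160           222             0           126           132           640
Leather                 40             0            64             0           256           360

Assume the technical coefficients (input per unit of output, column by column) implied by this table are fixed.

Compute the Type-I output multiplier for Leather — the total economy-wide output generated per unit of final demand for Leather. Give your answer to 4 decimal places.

m_L = 2.9589

Technical coefficients a_ij = z_ij / X_j:
  a_BB = 0/400 = 0.00, a_CB = 0/400 = 0.00, a_PB = 160/400 = 0.40, a_LB = 40/400 = 0.10
  a_BC = 222/740 = 0.30, a_CC = 185/740 = 0.25, a_PC = 222/740 = 0.30, a_LC = 0/740 = 0.00
  a_BP = 0/640 = 0.00, a_CP = 224/640 = 0.35, a_PP = 0/640 = 0.00, a_LP = 64/640 = 0.10
  a_BL = 126/360 = 0.35, a_CL = 36/360 = 0.10, a_PL = 126/360 = 0.35, a_LL = 0/360 = 0.00
I − A =
  [   1.00    -0.30     0.00    -0.35]
  [   0.00     0.75    -0.35    -0.10]
  [  -0.40    -0.30     1.00    -0.35]
  [  -0.10     0.00    -0.10     1.00]
Compute the cofactors C_ij = (−1)^(i+j)·(3×3 minor ij) of I−A; the adjugate is their transpose:
adj(I−A) = Cᵀ =
  [ 0.61575   0.30000   0.13425   0.29250]
  [ 0.16625   0.91600   0.34775   0.27150]
  [ 0.32925   0.42000   0.72075   0.40950]
  [ 0.09450   0.07200   0.08550   0.60300]
det(I−A) = Σ_j (I−A)_1j·C_1j = (1.00)(0.61575) + (-0.30)(0.16625) + (0.00)(0.32925) + (-0.35)(0.09450) = 0.5328
(I − A)⁻¹ = adj(I−A) / det(I−A) ≈
  [   1.15569     0.56306     0.25197     0.54899]
  [   0.31203     1.71922     0.65268     0.50957]
  [   0.61796     0.78829     1.35276     0.76858]
  [   0.17736     0.13514     0.16047     1.13176]
The output multiplier for sector j is the column-j sum of the Leontief inverse (I − A)⁻¹ = adj(I−A) / det(I−A).
Column L of adj(I−A): (0.29250, 0.27150, 0.40950, 0.60300); det(I−A) = 0.5328.
m_L = (0.29250 + 0.27150 + 0.40950 + 0.60300) / 0.5328 = 1.5765 / 0.5328 ≈ 2.9589.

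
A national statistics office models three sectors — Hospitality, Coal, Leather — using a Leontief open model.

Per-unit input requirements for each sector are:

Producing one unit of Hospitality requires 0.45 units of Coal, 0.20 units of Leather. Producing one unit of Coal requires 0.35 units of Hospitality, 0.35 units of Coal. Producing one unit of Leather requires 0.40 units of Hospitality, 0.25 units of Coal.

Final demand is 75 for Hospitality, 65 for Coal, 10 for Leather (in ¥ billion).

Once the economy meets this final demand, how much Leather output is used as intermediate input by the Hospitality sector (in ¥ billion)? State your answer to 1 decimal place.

z_LH = 35.4

I − A =
  [   1.00    -0.35    -0.40]
  [  -0.45     0.65    -0.25]
  [  -0.20     0.00     1.00]
Cofactors of I−A, C_ij = (−1)^(i+j)·(minor ij) (rows/columns in the sector order above):
  C_11 = (0.65)(1.00) − (-0.25)(0.00) = 0.6500
  C_12 = −[(-0.45)(1.00) − (-0.25)(-0.20)] = 0.5000
  C_13 = (-0.45)(0.00) − (0.65)(-0.20) = 0.1300
  C_21 = −[(-0.35)(1.00) − (-0.40)(0.00)] = 0.3500
  C_22 = (1.00)(1.00) − (-0.40)(-0.20) = 0.9200
  C_23 = −[(1.00)(0.00) − (-0.35)(-0.20)] = 0.0700
  C_31 = (-0.35)(-0.25) − (-0.40)(0.65) = 0.3475
  C_32 = −[(1.00)(-0.25) − (-0.40)(-0.45)] = 0.4300
  C_33 = (1.00)(0.65) − (-0.35)(-0.45) = 0.4925
det(I−A) = Σ_j (I−A)_1j·C_1j = (1.00)(0.6500) + (-0.35)(0.5000) + (-0.40)(0.1300) = 0.4230
adj(I−A) = Cᵀ =
  [ 0.6500   0.3500   0.3475]
  [ 0.5000   0.9200   0.4300]
  [ 0.1300   0.0700   0.4925]
(I − A)⁻¹ = adj(I−A) / det(I−A) ≈
  [   1.5366     0.8274     0.8215]
  [   1.1820     2.1749     1.0165]
  [   0.3073     0.1655     1.1643]
First solve x = (I − A)⁻¹ d = adj(I−A)·d / det(I−A); in particular x_H = (0.6500·75 + 0.3500·65 + 0.3475·10) / 0.4230 = 74.975 / 0.4230 ≈ 177.246.
Intermediate flow from L to H: z_LH = a_LH · x_H = 0.20 × 74.975 / 0.4230 = 14.995 / 0.4230 ≈ 35.4.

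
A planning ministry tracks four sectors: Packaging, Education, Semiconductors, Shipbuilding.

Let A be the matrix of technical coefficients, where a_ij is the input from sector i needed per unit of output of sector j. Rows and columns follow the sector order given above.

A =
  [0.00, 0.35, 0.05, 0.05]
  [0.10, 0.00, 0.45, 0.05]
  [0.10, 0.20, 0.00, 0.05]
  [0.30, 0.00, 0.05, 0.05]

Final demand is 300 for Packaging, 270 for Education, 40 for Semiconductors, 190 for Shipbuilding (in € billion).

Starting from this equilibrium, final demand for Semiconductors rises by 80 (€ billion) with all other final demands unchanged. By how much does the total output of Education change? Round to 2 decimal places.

I − A =
  [   1.00    -0.35    -0.05    -0.05]
  [  -0.10     1.00    -0.45    -0.05]
  [  -0.10    -0.20     1.00    -0.05]
  [  -0.30     0.00    -0.05     0.95]
Compute the cofactors C_ij = (−1)^(i+j)·(3×3 minor ij) of I−A; the adjugate is their transpose:
adj(I−A) = Cᵀ =
  [ 0.861500   0.341625   0.200500   0.073875]
  [ 0.159500   0.926750   0.429000   0.079750]
  [ 0.132000   0.225500   0.896500   0.066000]
  [ 0.279000   0.119750   0.110500   0.853250]
det(I−A) = Σ_j (I−A)_1j·C_1j = (1.00)(0.861500) + (-0.35)(0.159500) + (-0.05)(0.132000) + (-0.05)(0.279000) = 0.785125
(I − A)⁻¹ = adj(I−A) / det(I−A) ≈
  [   1.0973     0.4351     0.2554     0.0941]
  [   0.2032     1.1804     0.5464     0.1016]
  [   0.1681     0.2872     1.1419     0.0841]
  [   0.3554     0.1525     0.1407     1.0868]
Δx = (I − A)⁻¹ Δd with Δd having +80 in the Semiconductors component and 0 elsewhere.
So Δx_2 = L_23 · (+80), where L_23 = adj(I−A)_23 / det(I−A) = 0.429000 / 0.785125.
Δx_2 = 0.429000 × (+80) / 0.785125 = 34.32 / 0.785125 ≈ 43.71.

Δx_2 = 43.71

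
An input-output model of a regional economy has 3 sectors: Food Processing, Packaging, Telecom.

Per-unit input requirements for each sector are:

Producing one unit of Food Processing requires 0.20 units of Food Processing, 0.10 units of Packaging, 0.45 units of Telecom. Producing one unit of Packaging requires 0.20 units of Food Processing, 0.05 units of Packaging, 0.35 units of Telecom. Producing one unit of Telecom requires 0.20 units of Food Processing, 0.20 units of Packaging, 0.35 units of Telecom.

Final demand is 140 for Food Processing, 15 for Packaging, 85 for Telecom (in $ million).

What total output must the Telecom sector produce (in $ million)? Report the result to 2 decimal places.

x_3 = 423.53

I − A =
  [   0.80    -0.20    -0.20]
  [  -0.10     0.95    -0.20]
  [  -0.45    -0.35     0.65]
Cofactors of I−A, C_ij = (−1)^(i+j)·(minor ij) (rows/columns in the sector order above):
  C_11 = (0.95)(0.65) − (-0.20)(-0.35) = 0.5475
  C_12 = −[(-0.10)(0.65) − (-0.20)(-0.45)] = 0.1550
  C_13 = (-0.10)(-0.35) − (0.95)(-0.45) = 0.4625
  C_21 = −[(-0.20)(0.65) − (-0.20)(-0.35)] = 0.2000
  C_22 = (0.80)(0.65) − (-0.20)(-0.45) = 0.4300
  C_23 = −[(0.80)(-0.35) − (-0.20)(-0.45)] = 0.3700
  C_31 = (-0.20)(-0.20) − (-0.20)(0.95) = 0.2300
  C_32 = −[(0.80)(-0.20) − (-0.20)(-0.10)] = 0.1800
  C_33 = (0.80)(0.95) − (-0.20)(-0.10) = 0.7400
det(I−A) = Σ_j (I−A)_1j·C_1j = (0.80)(0.5475) + (-0.20)(0.1550) + (-0.20)(0.4625) = 0.3145
adj(I−A) = Cᵀ =
  [ 0.5475   0.2000   0.2300]
  [ 0.1550   0.4300   0.1800]
  [ 0.4625   0.3700   0.7400]
(I − A)⁻¹ = adj(I−A) / det(I−A) ≈
  [   1.7409     0.6359     0.7313]
  [   0.4928     1.3672     0.5723]
  [   1.4706     1.1765     2.3529]
x = (I − A)⁻¹ d = adj(I−A)·d / det(I−A), with det(I−A) = 0.3145:
  x_1 = (0.5475·140 + 0.2000·15 + 0.2300·85) / 0.3145 = 99.20 / 0.3145 ≈ 315.42
  x_2 = (0.1550·140 + 0.4300·15 + 0.1800·85) / 0.3145 = 43.45 / 0.3145 ≈ 138.16
  x_3 = (0.4625·140 + 0.3700·15 + 0.7400·85) / 0.3145 = 133.20 / 0.3145 ≈ 423.53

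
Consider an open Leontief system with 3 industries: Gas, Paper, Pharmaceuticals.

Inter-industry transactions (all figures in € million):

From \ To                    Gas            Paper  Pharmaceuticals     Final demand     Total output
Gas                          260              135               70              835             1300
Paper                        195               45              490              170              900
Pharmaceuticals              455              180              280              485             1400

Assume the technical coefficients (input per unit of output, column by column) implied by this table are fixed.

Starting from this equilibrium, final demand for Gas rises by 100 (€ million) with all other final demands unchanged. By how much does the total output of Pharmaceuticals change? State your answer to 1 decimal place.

Technical coefficients a_ij = z_ij / X_j:
  a_11 = 260/1300 = 0.20, a_21 = 195/1300 = 0.15, a_31 = 455/1300 = 0.35
  a_12 = 135/900 = 0.15, a_22 = 45/900 = 0.05, a_32 = 180/900 = 0.20
  a_13 = 70/1400 = 0.05, a_23 = 490/1400 = 0.35, a_33 = 280/1400 = 0.20
I − A =
  [   0.80    -0.15    -0.05]
  [  -0.15     0.95    -0.35]
  [  -0.35    -0.20     0.80]
Cofactors of I−A, C_ij = (−1)^(i+j)·(minor ij) (rows/columns in the sector order above):
  C_11 = (0.95)(0.80) − (-0.35)(-0.20) = 0.6900
  C_12 = −[(-0.15)(0.80) − (-0.35)(-0.35)] = 0.2425
  C_13 = (-0.15)(-0.20) − (0.95)(-0.35) = 0.3625
  C_21 = −[(-0.15)(0.80) − (-0.05)(-0.20)] = 0.1300
  C_22 = (0.80)(0.80) − (-0.05)(-0.35) = 0.6225
  C_23 = −[(0.80)(-0.20) − (-0.15)(-0.35)] = 0.2125
  C_31 = (-0.15)(-0.35) − (-0.05)(0.95) = 0.1000
  C_32 = −[(0.80)(-0.35) − (-0.05)(-0.15)] = 0.2875
  C_33 = (0.80)(0.95) − (-0.15)(-0.15) = 0.7375
det(I−A) = Σ_j (I−A)_1j·C_1j = (0.80)(0.6900) + (-0.15)(0.2425) + (-0.05)(0.3625) = 0.4975
adj(I−A) = Cᵀ =
  [ 0.6900   0.1300   0.1000]
  [ 0.2425   0.6225   0.2875]
  [ 0.3625   0.2125   0.7375]
(I − A)⁻¹ = adj(I−A) / det(I−A) ≈
  [   1.3869     0.2613     0.2010]
  [   0.4874     1.2513     0.5779]
  [   0.7286     0.4271     1.4824]
Δx = (I − A)⁻¹ Δd with Δd having +100 in the Gas component and 0 elsewhere.
So Δx_3 = L_31 · (+100), where L_31 = adj(I−A)_31 / det(I−A) = 0.3625 / 0.4975.
Δx_3 = 0.3625 × (+100) / 0.4975 = 36.25 / 0.4975 ≈ 72.9.

Δx_3 = 72.9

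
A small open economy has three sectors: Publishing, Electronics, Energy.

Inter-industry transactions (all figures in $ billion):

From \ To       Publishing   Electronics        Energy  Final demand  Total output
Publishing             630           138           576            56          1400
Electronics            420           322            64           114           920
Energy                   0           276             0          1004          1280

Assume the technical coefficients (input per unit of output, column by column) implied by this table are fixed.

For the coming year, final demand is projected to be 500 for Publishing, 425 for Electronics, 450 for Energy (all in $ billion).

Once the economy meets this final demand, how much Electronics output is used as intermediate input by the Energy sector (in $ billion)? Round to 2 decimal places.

Technical coefficients a_ij = z_ij / X_j:
  a_11 = 630/1400 = 0.45, a_21 = 420/1400 = 0.30, a_31 = 0/1400 = 0.00
  a_12 = 138/920 = 0.15, a_22 = 322/920 = 0.35, a_32 = 276/920 = 0.30
  a_13 = 576/1280 = 0.45, a_23 = 64/1280 = 0.05, a_33 = 0/1280 = 0.00
I − A =
  [   0.55    -0.15    -0.45]
  [  -0.30     0.65    -0.05]
  [   0.00    -0.30     1.00]
Cofactors of I−A, C_ij = (−1)^(i+j)·(minor ij) (rows/columns in the sector order above):
  C_11 = (0.65)(1.00) − (-0.05)(-0.30) = 0.6350
  C_12 = −[(-0.30)(1.00) − (-0.05)(0.00)] = 0.3000
  C_13 = (-0.30)(-0.30) − (0.65)(0.00) = 0.0900
  C_21 = −[(-0.15)(1.00) − (-0.45)(-0.30)] = 0.2850
  C_22 = (0.55)(1.00) − (-0.45)(0.00) = 0.5500
  C_23 = −[(0.55)(-0.30) − (-0.15)(0.00)] = 0.1650
  C_31 = (-0.15)(-0.05) − (-0.45)(0.65) = 0.3000
  C_32 = −[(0.55)(-0.05) − (-0.45)(-0.30)] = 0.1625
  C_33 = (0.55)(0.65) − (-0.15)(-0.30) = 0.3125
det(I−A) = Σ_j (I−A)_1j·C_1j = (0.55)(0.6350) + (-0.15)(0.3000) + (-0.45)(0.0900) = 0.26375
adj(I−A) = Cᵀ =
  [ 0.6350   0.2850   0.3000]
  [ 0.3000   0.5500   0.1625]
  [ 0.0900   0.1650   0.3125]
(I − A)⁻¹ = adj(I−A) / det(I−A) ≈
  [   2.4076     1.0806     1.1374]
  [   1.1374     2.0853     0.6161]
  [   0.3412     0.6256     1.1848]
First solve x = (I − A)⁻¹ d = adj(I−A)·d / det(I−A); in particular x_3 = (0.0900·500 + 0.1650·425 + 0.3125·450) / 0.26375 = 255.75 / 0.26375 ≈ 969.6682.
Intermediate flow from 2 to 3: z_23 = a_23 · x_3 = 0.05 × 255.75 / 0.26375 = 12.7875 / 0.26375 ≈ 48.48.

z_23 = 48.48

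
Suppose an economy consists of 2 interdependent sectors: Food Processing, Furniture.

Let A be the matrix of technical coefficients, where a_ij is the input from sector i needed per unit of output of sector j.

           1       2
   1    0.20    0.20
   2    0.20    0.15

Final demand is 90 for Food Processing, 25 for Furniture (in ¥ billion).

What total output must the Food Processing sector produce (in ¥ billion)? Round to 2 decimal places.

I − A =
  [   0.80    -0.20]
  [  -0.20     0.85]
det(I−A) = (0.80)(0.85) − (-0.20)(-0.20) = 0.6400
adj(I−A) = [[0.85, 0.20], [0.20, 0.80]]
(I − A)⁻¹ = adj(I−A) / det(I−A) ≈
  [   1.3281     0.3125]
  [   0.3125     1.2500]
x = (I − A)⁻¹ d = adj(I−A)·d / det(I−A), with det(I−A) = 0.6400:
  x_1 = (0.85·90 + 0.20·25) / 0.6400 = 81.50 / 0.6400 ≈ 127.34
  x_2 = (0.20·90 + 0.80·25) / 0.6400 = 38.00 / 0.6400 ≈ 59.38

x_1 = 127.34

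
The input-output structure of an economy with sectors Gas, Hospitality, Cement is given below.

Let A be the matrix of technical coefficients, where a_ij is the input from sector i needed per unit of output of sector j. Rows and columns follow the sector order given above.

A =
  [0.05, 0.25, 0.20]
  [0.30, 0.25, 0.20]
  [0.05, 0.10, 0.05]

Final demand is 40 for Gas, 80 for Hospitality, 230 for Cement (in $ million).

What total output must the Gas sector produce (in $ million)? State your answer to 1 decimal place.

x_G = 165.3

I − A =
  [   0.95    -0.25    -0.20]
  [  -0.30     0.75    -0.20]
  [  -0.05    -0.10     0.95]
Cofactors of I−A, C_ij = (−1)^(i+j)·(minor ij) (rows/columns in the sector order above):
  C_11 = (0.75)(0.95) − (-0.20)(-0.10) = 0.6925
  C_12 = −[(-0.30)(0.95) − (-0.20)(-0.05)] = 0.2950
  C_13 = (-0.30)(-0.10) − (0.75)(-0.05) = 0.0675
  C_21 = −[(-0.25)(0.95) − (-0.20)(-0.10)] = 0.2575
  C_22 = (0.95)(0.95) − (-0.20)(-0.05) = 0.8925
  C_23 = −[(0.95)(-0.10) − (-0.25)(-0.05)] = 0.1075
  C_31 = (-0.25)(-0.20) − (-0.20)(0.75) = 0.2000
  C_32 = −[(0.95)(-0.20) − (-0.20)(-0.30)] = 0.2500
  C_33 = (0.95)(0.75) − (-0.25)(-0.30) = 0.6375
det(I−A) = Σ_j (I−A)_1j·C_1j = (0.95)(0.6925) + (-0.25)(0.2950) + (-0.20)(0.0675) = 0.570625
adj(I−A) = Cᵀ =
  [ 0.6925   0.2575   0.2000]
  [ 0.2950   0.8925   0.2500]
  [ 0.0675   0.1075   0.6375]
(I − A)⁻¹ = adj(I−A) / det(I−A) ≈
  [   1.2136     0.4513     0.3505]
  [   0.5170     1.5641     0.4381]
  [   0.1183     0.1884     1.1172]
x = (I − A)⁻¹ d = adj(I−A)·d / det(I−A), with det(I−A) = 0.570625:
  x_G = (0.6925·40 + 0.2575·80 + 0.2000·230) / 0.570625 = 94.30 / 0.570625 ≈ 165.3
  x_H = (0.2950·40 + 0.8925·80 + 0.2500·230) / 0.570625 = 140.70 / 0.570625 ≈ 246.6
  x_C = (0.0675·40 + 0.1075·80 + 0.6375·230) / 0.570625 = 157.925 / 0.570625 ≈ 276.8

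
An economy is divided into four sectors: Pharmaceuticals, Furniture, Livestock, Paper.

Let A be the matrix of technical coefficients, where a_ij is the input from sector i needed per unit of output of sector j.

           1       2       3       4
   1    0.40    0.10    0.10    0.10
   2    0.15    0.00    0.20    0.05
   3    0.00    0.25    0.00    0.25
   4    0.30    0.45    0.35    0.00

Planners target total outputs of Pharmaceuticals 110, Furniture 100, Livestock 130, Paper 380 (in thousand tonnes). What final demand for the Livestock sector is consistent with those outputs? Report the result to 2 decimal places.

d_3 = 10.00

I − A =
  [   0.60    -0.10    -0.10    -0.10]
  [  -0.15     1.00    -0.20    -0.05]
  [   0.00    -0.25     1.00    -0.25]
  [  -0.30    -0.45    -0.35     1.00]
d = (I − A) x:
  d_1 = (+0.60)·110 + (-0.10)·100 + (-0.10)·130 + (-0.10)·380 = 5.00
  d_2 = (-0.15)·110 + (+1.00)·100 + (-0.20)·130 + (-0.05)·380 = 38.50
  d_3 = (+0.00)·110 + (-0.25)·100 + (+1.00)·130 + (-0.25)·380 = 10.00
  d_4 = (-0.30)·110 + (-0.45)·100 + (-0.35)·130 + (+1.00)·380 = 256.50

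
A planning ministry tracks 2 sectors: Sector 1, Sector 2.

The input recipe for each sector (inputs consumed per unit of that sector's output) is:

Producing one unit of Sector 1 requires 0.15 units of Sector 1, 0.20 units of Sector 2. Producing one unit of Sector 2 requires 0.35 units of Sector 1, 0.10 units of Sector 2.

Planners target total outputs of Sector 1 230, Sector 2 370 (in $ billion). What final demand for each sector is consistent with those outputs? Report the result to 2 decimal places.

I − A =
  [   0.85    -0.35]
  [  -0.20     0.90]
d = (I − A) x:
  d_1 = (+0.85)·230 + (-0.35)·370 = 66.00
  d_2 = (-0.20)·230 + (+0.90)·370 = 287.00

d_1 = 66.00, d_2 = 287.00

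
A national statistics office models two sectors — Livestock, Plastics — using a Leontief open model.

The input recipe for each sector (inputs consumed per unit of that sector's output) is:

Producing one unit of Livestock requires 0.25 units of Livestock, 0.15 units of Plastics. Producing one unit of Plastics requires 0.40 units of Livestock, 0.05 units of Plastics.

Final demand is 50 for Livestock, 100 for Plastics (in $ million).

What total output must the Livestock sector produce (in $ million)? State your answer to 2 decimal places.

I − A =
  [   0.75    -0.40]
  [  -0.15     0.95]
det(I−A) = (0.75)(0.95) − (-0.40)(-0.15) = 0.6525
adj(I−A) = [[0.95, 0.40], [0.15, 0.75]]
(I − A)⁻¹ = adj(I−A) / det(I−A) ≈
  [   1.4559     0.6130]
  [   0.2299     1.1494]
x = (I − A)⁻¹ d = adj(I−A)·d / det(I−A), with det(I−A) = 0.6525:
  x_L = (0.95·50 + 0.40·100) / 0.6525 = 87.50 / 0.6525 ≈ 134.10
  x_P = (0.15·50 + 0.75·100) / 0.6525 = 82.50 / 0.6525 ≈ 126.44

x_L = 134.10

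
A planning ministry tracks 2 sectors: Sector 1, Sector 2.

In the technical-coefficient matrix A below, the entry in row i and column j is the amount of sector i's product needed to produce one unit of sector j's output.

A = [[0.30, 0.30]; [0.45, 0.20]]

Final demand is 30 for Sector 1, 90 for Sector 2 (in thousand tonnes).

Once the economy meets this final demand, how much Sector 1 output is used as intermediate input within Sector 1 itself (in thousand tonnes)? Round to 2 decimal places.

I − A =
  [   0.70    -0.30]
  [  -0.45     0.80]
det(I−A) = (0.70)(0.80) − (-0.30)(-0.45) = 0.4250
adj(I−A) = [[0.80, 0.30], [0.45, 0.70]]
(I − A)⁻¹ = adj(I−A) / det(I−A) ≈
  [   1.8824     0.7059]
  [   1.0588     1.6471]
First solve x = (I − A)⁻¹ d = adj(I−A)·d / det(I−A); in particular x_1 = (0.80·30 + 0.30·90) / 0.4250 = 51.00 / 0.4250 = 120.0000.
Intermediate flow from 1 to 1: z_11 = a_11 · x_1 = 0.30 × 51.00 / 0.4250 = 15.30 / 0.4250 = 36.00.

z_11 = 36.00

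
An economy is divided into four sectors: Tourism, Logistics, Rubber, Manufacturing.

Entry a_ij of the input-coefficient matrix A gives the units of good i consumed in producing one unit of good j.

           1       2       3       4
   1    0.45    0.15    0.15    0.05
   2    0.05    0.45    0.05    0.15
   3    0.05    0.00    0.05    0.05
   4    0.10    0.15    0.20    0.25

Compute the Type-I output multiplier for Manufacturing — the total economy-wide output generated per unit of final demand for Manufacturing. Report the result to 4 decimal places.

m_4 = 2.2938

I − A =
  [   0.55    -0.15    -0.15    -0.05]
  [  -0.05     0.55    -0.05    -0.15]
  [  -0.05     0.00     0.95    -0.05]
  [  -0.10    -0.15    -0.20     0.75]
Compute the cofactors C_ij = (−1)^(i+j)·(3×3 minor ij) of I−A; the adjugate is their transpose:
adj(I−A) = Cᵀ =
  [ 0.364625   0.113625   0.074500   0.052000]
  [ 0.053000   0.374750   0.045250   0.081500]
  [ 0.022625   0.010875   0.203500   0.017250]
  [ 0.065250   0.093000   0.073250   0.275750]
det(I−A) = Σ_j (I−A)_1j·C_1j = (0.55)(0.364625) + (-0.15)(0.053000) + (-0.15)(0.022625) + (-0.05)(0.065250) = 0.1859375
(I − A)⁻¹ = adj(I−A) / det(I−A) ≈
  [   1.96101     0.61109     0.40067     0.27966]
  [   0.28504     2.01546     0.24336     0.43832]
  [   0.12168     0.05849     1.09445     0.09277]
  [   0.35092     0.50017     0.39395     1.48303]
The output multiplier for sector j is the column-j sum of the Leontief inverse (I − A)⁻¹ = adj(I−A) / det(I−A).
Column 4 of adj(I−A): (0.052000, 0.081500, 0.017250, 0.275750); det(I−A) = 0.1859375.
m_4 = (0.052000 + 0.081500 + 0.017250 + 0.275750) / 0.1859375 = 0.4265 / 0.1859375 ≈ 2.2938.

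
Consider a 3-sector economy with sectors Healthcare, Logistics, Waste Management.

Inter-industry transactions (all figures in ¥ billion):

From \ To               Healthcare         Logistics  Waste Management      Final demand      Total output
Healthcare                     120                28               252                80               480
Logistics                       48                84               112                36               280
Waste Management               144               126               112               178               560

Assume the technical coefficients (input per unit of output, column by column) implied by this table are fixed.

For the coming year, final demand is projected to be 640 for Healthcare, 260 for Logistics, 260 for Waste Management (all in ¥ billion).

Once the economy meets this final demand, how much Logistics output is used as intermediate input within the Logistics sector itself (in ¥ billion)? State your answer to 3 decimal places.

Technical coefficients a_ij = z_ij / X_j:
  a_HH = 120/480 = 0.25, a_LH = 48/480 = 0.10, a_WH = 144/480 = 0.30
  a_HL = 28/280 = 0.10, a_LL = 84/280 = 0.30, a_WL = 126/280 = 0.45
  a_HW = 252/560 = 0.45, a_LW = 112/560 = 0.20, a_WW = 112/560 = 0.20
I − A =
  [   0.75    -0.10    -0.45]
  [  -0.10     0.70    -0.20]
  [  -0.30    -0.45     0.80]
Cofactors of I−A, C_ij = (−1)^(i+j)·(minor ij) (rows/columns in the sector order above):
  C_11 = (0.70)(0.80) − (-0.20)(-0.45) = 0.4700
  C_12 = −[(-0.10)(0.80) − (-0.20)(-0.30)] = 0.1400
  C_13 = (-0.10)(-0.45) − (0.70)(-0.30) = 0.2550
  C_21 = −[(-0.10)(0.80) − (-0.45)(-0.45)] = 0.2825
  C_22 = (0.75)(0.80) − (-0.45)(-0.30) = 0.4650
  C_23 = −[(0.75)(-0.45) − (-0.10)(-0.30)] = 0.3675
  C_31 = (-0.10)(-0.20) − (-0.45)(0.70) = 0.3350
  C_32 = −[(0.75)(-0.20) − (-0.45)(-0.10)] = 0.1950
  C_33 = (0.75)(0.70) − (-0.10)(-0.10) = 0.5150
det(I−A) = Σ_j (I−A)_1j·C_1j = (0.75)(0.4700) + (-0.10)(0.1400) + (-0.45)(0.2550) = 0.22375
adj(I−A) = Cᵀ =
  [ 0.4700   0.2825   0.3350]
  [ 0.1400   0.4650   0.1950]
  [ 0.2550   0.3675   0.5150]
(I − A)⁻¹ = adj(I−A) / det(I−A) ≈
  [   2.1006     1.2626     1.4972]
  [   0.6257     2.0782     0.8715]
  [   1.1397     1.6425     2.3017]
First solve x = (I − A)⁻¹ d = adj(I−A)·d / det(I−A); in particular x_L = (0.1400·640 + 0.4650·260 + 0.1950·260) / 0.22375 = 261.20 / 0.22375 ≈ 1167.37430.
Intermediate flow from L to L: z_LL = a_LL · x_L = 0.30 × 261.20 / 0.22375 = 78.36 / 0.22375 ≈ 350.212.

z_LL = 350.212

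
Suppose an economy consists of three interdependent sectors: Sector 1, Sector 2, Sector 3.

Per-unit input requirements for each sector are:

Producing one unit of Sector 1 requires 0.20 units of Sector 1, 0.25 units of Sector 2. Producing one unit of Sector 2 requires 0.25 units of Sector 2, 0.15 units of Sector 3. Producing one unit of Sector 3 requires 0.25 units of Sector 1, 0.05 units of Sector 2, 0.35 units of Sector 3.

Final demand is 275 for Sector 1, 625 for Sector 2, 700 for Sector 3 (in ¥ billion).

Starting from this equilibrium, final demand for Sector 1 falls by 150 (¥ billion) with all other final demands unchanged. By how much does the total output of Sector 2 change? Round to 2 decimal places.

I − A =
  [   0.80     0.00    -0.25]
  [  -0.25     0.75    -0.05]
  [   0.00    -0.15     0.65]
Cofactors of I−A, C_ij = (−1)^(i+j)·(minor ij) (rows/columns in the sector order above):
  C_11 = (0.75)(0.65) − (-0.05)(-0.15) = 0.4800
  C_12 = −[(-0.25)(0.65) − (-0.05)(0.00)] = 0.1625
  C_13 = (-0.25)(-0.15) − (0.75)(0.00) = 0.0375
  C_21 = −[(0.00)(0.65) − (-0.25)(-0.15)] = 0.0375
  C_22 = (0.80)(0.65) − (-0.25)(0.00) = 0.5200
  C_23 = −[(0.80)(-0.15) − (0.00)(0.00)] = 0.1200
  C_31 = (0.00)(-0.05) − (-0.25)(0.75) = 0.1875
  C_32 = −[(0.80)(-0.05) − (-0.25)(-0.25)] = 0.1025
  C_33 = (0.80)(0.75) − (0.00)(-0.25) = 0.6000
det(I−A) = Σ_j (I−A)_1j·C_1j = (0.80)(0.4800) + (0.00)(0.1625) + (-0.25)(0.0375) = 0.374625
adj(I−A) = Cᵀ =
  [ 0.4800   0.0375   0.1875]
  [ 0.1625   0.5200   0.1025]
  [ 0.0375   0.1200   0.6000]
(I − A)⁻¹ = adj(I−A) / det(I−A) ≈
  [   1.2813     0.1001     0.5005]
  [   0.4338     1.3881     0.2736]
  [   0.1001     0.3203     1.6016]
Δx = (I − A)⁻¹ Δd with Δd having -150 in the Sector 1 component and 0 elsewhere.
So Δx_2 = L_21 · (-150), where L_21 = adj(I−A)_21 / det(I−A) = 0.1625 / 0.374625.
Δx_2 = 0.1625 × (-150) / 0.374625 = -24.375 / 0.374625 ≈ -65.07.

Δx_2 = -65.07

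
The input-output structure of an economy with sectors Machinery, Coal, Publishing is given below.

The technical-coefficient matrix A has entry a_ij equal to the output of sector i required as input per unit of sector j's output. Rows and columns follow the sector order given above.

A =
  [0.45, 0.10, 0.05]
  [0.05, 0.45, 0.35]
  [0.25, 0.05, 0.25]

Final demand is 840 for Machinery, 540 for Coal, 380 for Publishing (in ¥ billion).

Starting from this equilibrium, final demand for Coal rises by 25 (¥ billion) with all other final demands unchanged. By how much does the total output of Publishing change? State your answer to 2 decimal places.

I − A =
  [   0.55    -0.10    -0.05]
  [  -0.05     0.55    -0.35]
  [  -0.25    -0.05     0.75]
Cofactors of I−A, C_ij = (−1)^(i+j)·(minor ij) (rows/columns in the sector order above):
  C_11 = (0.55)(0.75) − (-0.35)(-0.05) = 0.3950
  C_12 = −[(-0.05)(0.75) − (-0.35)(-0.25)] = 0.1250
  C_13 = (-0.05)(-0.05) − (0.55)(-0.25) = 0.1400
  C_21 = −[(-0.10)(0.75) − (-0.05)(-0.05)] = 0.0775
  C_22 = (0.55)(0.75) − (-0.05)(-0.25) = 0.4000
  C_23 = −[(0.55)(-0.05) − (-0.10)(-0.25)] = 0.0525
  C_31 = (-0.10)(-0.35) − (-0.05)(0.55) = 0.0625
  C_32 = −[(0.55)(-0.35) − (-0.05)(-0.05)] = 0.1950
  C_33 = (0.55)(0.55) − (-0.10)(-0.05) = 0.2975
det(I−A) = Σ_j (I−A)_1j·C_1j = (0.55)(0.3950) + (-0.10)(0.1250) + (-0.05)(0.1400) = 0.19775
adj(I−A) = Cᵀ =
  [ 0.3950   0.0775   0.0625]
  [ 0.1250   0.4000   0.1950]
  [ 0.1400   0.0525   0.2975]
(I − A)⁻¹ = adj(I−A) / det(I−A) ≈
  [   1.9975     0.3919     0.3161]
  [   0.6321     2.0228     0.9861]
  [   0.7080     0.2655     1.5044]
Δx = (I − A)⁻¹ Δd with Δd having +25 in the Coal component and 0 elsewhere.
So Δx_P = L_PC · (+25), where L_PC = adj(I−A)_PC / det(I−A) = 0.0525 / 0.19775.
Δx_P = 0.0525 × (+25) / 0.19775 = 1.3125 / 0.19775 ≈ 6.64.

Δx_P = 6.64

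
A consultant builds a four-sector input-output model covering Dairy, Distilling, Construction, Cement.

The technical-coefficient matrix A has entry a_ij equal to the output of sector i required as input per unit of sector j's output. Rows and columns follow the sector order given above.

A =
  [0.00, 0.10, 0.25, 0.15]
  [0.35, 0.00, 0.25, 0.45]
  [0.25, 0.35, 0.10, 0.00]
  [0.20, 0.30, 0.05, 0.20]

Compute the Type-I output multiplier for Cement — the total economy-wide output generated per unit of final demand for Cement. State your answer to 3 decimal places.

m_4 = 4.239

I − A =
  [   1.00    -0.10    -0.25    -0.15]
  [  -0.35     1.00    -0.25    -0.45]
  [  -0.25    -0.35     0.90     0.00]
  [  -0.20    -0.30    -0.05     0.80]
Compute the cofactors C_ij = (−1)^(i+j)·(3×3 minor ij) of I−A; the adjugate is their transpose:
adj(I−A) = Cᵀ =
  [ 0.520625   0.185125   0.207250   0.201750]
  [ 0.388625   0.641125   0.310125   0.433500]
  [ 0.295750   0.300750   0.582250   0.224625]
  [ 0.294375   0.305500   0.204500   0.681625]
det(I−A) = Σ_j (I−A)_1j·C_1j = (1.00)(0.520625) + (-0.10)(0.388625) + (-0.25)(0.295750) + (-0.15)(0.294375) = 0.36366875
(I − A)⁻¹ = adj(I−A) / det(I−A) ≈
  [   1.4316     0.5090     0.5699     0.5548]
  [   1.0686     1.7629     0.8528     1.1920]
  [   0.8132     0.8270     1.6010     0.6177]
  [   0.8095     0.8401     0.5623     1.8743]
The output multiplier for sector j is the column-j sum of the Leontief inverse (I − A)⁻¹ = adj(I−A) / det(I−A).
Column 4 of adj(I−A): (0.201750, 0.433500, 0.224625, 0.681625); det(I−A) = 0.36366875.
m_4 = (0.201750 + 0.433500 + 0.224625 + 0.681625) / 0.36366875 = 1.5415 / 0.36366875 ≈ 4.239.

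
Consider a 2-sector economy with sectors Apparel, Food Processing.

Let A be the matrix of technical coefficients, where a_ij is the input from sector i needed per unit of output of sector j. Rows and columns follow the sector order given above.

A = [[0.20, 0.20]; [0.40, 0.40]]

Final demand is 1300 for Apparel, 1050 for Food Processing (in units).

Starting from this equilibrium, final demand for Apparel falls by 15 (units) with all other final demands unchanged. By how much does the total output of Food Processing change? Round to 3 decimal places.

Δx_F = -15.000

I − A =
  [   0.80    -0.20]
  [  -0.40     0.60]
det(I−A) = (0.80)(0.60) − (-0.20)(-0.40) = 0.4000
adj(I−A) = [[0.60, 0.20], [0.40, 0.80]]
(I − A)⁻¹ = adj(I−A) / det(I−A) ≈
  [   1.5000     0.5000]
  [   1.0000     2.0000]
Δx = (I − A)⁻¹ Δd with Δd having -15 in the Apparel component and 0 elsewhere.
So Δx_F = L_FA · (-15), where L_FA = adj(I−A)_FA / det(I−A) = 0.40 / 0.4000.
Δx_F = 0.40 × (-15) / 0.4000 = -6.00 / 0.4000 = -15.000.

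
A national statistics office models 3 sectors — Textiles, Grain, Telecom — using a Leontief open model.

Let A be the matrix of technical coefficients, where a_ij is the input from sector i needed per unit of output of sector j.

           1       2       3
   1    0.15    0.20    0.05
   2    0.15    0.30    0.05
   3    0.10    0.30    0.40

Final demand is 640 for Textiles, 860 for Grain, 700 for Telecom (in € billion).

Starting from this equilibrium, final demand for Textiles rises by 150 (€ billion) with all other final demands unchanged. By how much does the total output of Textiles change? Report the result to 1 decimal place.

Δx_1 = 190.1

I − A =
  [   0.85    -0.20    -0.05]
  [  -0.15     0.70    -0.05]
  [  -0.10    -0.30     0.60]
Cofactors of I−A, C_ij = (−1)^(i+j)·(minor ij) (rows/columns in the sector order above):
  C_11 = (0.70)(0.60) − (-0.05)(-0.30) = 0.4050
  C_12 = −[(-0.15)(0.60) − (-0.05)(-0.10)] = 0.0950
  C_13 = (-0.15)(-0.30) − (0.70)(-0.10) = 0.1150
  C_21 = −[(-0.20)(0.60) − (-0.05)(-0.30)] = 0.1350
  C_22 = (0.85)(0.60) − (-0.05)(-0.10) = 0.5050
  C_23 = −[(0.85)(-0.30) − (-0.20)(-0.10)] = 0.2750
  C_31 = (-0.20)(-0.05) − (-0.05)(0.70) = 0.0450
  C_32 = −[(0.85)(-0.05) − (-0.05)(-0.15)] = 0.0500
  C_33 = (0.85)(0.70) − (-0.20)(-0.15) = 0.5650
det(I−A) = Σ_j (I−A)_1j·C_1j = (0.85)(0.4050) + (-0.20)(0.0950) + (-0.05)(0.1150) = 0.3195
adj(I−A) = Cᵀ =
  [ 0.4050   0.1350   0.0450]
  [ 0.0950   0.5050   0.0500]
  [ 0.1150   0.2750   0.5650]
(I − A)⁻¹ = adj(I−A) / det(I−A) ≈
  [   1.2676     0.4225     0.1408]
  [   0.2973     1.5806     0.1565]
  [   0.3599     0.8607     1.7684]
Δx = (I − A)⁻¹ Δd with Δd having +150 in the Textiles component and 0 elsewhere.
So Δx_1 = L_11 · (+150), where L_11 = adj(I−A)_11 / det(I−A) = 0.4050 / 0.3195.
Δx_1 = 0.4050 × (+150) / 0.3195 = 60.75 / 0.3195 ≈ 190.1.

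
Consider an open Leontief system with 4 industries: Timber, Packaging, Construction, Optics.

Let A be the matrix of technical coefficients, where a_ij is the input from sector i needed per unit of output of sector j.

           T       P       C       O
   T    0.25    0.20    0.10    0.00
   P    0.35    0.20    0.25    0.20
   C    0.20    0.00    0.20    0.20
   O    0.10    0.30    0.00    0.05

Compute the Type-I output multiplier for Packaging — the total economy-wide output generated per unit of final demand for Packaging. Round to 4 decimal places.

I − A =
  [   0.75    -0.20    -0.10     0.00]
  [  -0.35     0.80    -0.25    -0.20]
  [  -0.20     0.00     0.80    -0.20]
  [  -0.10    -0.30     0.00     0.95]
Compute the cofactors C_ij = (−1)^(i+j)·(3×3 minor ij) of I−A; the adjugate is their transpose:
adj(I−A) = Cᵀ =
  [ 0.545000   0.158000   0.117500   0.058000]
  [ 0.334500   0.549000   0.213375   0.160500]
  [ 0.177000   0.087000   0.454500   0.114000]
  [ 0.163000   0.190000   0.079750   0.398000]
det(I−A) = Σ_j (I−A)_1j·C_1j = (0.75)(0.545000) + (-0.20)(0.334500) + (-0.10)(0.177000) + (0.00)(0.163000) = 0.32415
(I − A)⁻¹ = adj(I−A) / det(I−A) ≈
  [   1.68132     0.48743     0.36249     0.17893]
  [   1.03193     1.69366     0.65826     0.49514]
  [   0.54604     0.26839     1.40213     0.35169]
  [   0.50285     0.58615     0.24603     1.22783]
The output multiplier for sector j is the column-j sum of the Leontief inverse (I − A)⁻¹ = adj(I−A) / det(I−A).
Column P of adj(I−A): (0.158000, 0.549000, 0.087000, 0.190000); det(I−A) = 0.32415.
m_P = (0.158000 + 0.549000 + 0.087000 + 0.190000) / 0.32415 = 0.984 / 0.32415 ≈ 3.0356.

m_P = 3.0356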